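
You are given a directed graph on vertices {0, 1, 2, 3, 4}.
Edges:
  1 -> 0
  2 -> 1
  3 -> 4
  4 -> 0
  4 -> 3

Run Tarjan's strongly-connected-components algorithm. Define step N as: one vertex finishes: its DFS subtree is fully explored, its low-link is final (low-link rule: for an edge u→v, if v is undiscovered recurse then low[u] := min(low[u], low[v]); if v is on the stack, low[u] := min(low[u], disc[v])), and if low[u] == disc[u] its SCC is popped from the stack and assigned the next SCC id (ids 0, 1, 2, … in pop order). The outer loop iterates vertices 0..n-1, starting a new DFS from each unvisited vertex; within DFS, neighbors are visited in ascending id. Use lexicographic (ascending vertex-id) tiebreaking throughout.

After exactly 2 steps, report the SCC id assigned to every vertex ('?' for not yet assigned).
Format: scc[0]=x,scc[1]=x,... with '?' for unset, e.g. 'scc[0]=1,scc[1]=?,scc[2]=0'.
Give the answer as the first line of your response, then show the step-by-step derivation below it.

scc[0]=0,scc[1]=1,scc[2]=?,scc[3]=?,scc[4]=?

step 1: low=(low[0]=0,low[1]=?,low[2]=?,low[3]=?,low[4]=?); scc=(scc[0]=0,scc[1]=?,scc[2]=?,scc[3]=?,scc[4]=?)
step 2: low=(low[0]=0,low[1]=1,low[2]=?,low[3]=?,low[4]=?); scc=(scc[0]=0,scc[1]=1,scc[2]=?,scc[3]=?,scc[4]=?)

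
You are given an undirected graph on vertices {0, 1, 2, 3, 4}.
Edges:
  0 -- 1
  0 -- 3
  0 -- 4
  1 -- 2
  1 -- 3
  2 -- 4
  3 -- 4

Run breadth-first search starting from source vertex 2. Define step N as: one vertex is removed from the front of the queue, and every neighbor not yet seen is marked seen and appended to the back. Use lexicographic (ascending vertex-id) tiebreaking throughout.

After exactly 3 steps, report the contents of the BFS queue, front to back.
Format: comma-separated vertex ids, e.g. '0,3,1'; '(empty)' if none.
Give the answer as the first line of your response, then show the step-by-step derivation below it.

0,3

step 1: dequeue 2; queue=[1,4]; order=2
step 2: dequeue 1; queue=[4,0,3]; order=2,1
step 3: dequeue 4; queue=[0,3]; order=2,1,4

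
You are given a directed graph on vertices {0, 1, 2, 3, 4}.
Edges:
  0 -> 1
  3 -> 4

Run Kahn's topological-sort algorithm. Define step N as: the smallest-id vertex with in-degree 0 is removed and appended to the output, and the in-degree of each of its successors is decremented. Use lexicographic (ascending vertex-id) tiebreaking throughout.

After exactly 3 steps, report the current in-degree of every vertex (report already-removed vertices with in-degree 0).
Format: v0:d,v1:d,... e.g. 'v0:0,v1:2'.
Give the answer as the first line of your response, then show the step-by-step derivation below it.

v0:0,v1:0,v2:0,v3:0,v4:1

step 1: output 0; order=[0]; indeg=(0,0,0,0,1)
step 2: output 1; order=[0,1]; indeg=(0,0,0,0,1)
step 3: output 2; order=[0,1,2]; indeg=(0,0,0,0,1)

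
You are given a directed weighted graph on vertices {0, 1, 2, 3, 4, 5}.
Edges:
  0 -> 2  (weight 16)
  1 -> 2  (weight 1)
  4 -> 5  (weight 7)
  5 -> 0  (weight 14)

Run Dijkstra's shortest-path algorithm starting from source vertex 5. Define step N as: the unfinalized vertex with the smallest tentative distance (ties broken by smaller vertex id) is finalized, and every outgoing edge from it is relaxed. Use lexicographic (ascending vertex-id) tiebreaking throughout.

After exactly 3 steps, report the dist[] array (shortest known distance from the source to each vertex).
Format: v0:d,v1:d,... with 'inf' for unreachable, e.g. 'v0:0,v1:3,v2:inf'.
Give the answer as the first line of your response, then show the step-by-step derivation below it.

v0:14,v1:inf,v2:30,v3:inf,v4:inf,v5:0

step 1: dist = v0:14,v1:inf,v2:inf,v3:inf,v4:inf,v5:0
step 2: dist = v0:14,v1:inf,v2:30,v3:inf,v4:inf,v5:0
step 3: dist = v0:14,v1:inf,v2:30,v3:inf,v4:inf,v5:0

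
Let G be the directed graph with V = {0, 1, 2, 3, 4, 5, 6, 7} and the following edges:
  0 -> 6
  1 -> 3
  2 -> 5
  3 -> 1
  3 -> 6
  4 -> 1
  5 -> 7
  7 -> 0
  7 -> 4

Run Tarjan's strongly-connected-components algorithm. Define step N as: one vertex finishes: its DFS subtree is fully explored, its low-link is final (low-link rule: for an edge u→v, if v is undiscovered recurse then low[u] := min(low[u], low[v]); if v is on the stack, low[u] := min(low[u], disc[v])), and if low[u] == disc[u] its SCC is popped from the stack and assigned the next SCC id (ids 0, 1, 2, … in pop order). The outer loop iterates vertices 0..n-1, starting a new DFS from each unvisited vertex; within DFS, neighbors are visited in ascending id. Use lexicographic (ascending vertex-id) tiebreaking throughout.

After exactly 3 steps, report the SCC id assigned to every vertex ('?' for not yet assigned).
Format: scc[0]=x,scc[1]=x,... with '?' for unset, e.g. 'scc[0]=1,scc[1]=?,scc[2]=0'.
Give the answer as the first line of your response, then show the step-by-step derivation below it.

scc[0]=1,scc[1]=?,scc[2]=?,scc[3]=?,scc[4]=?,scc[5]=?,scc[6]=0,scc[7]=?

step 1: low=(low[0]=0,low[1]=?,low[2]=?,low[3]=?,low[4]=?,low[5]=?,low[6]=1,low[7]=?); scc=(scc[0]=?,scc[1]=?,scc[2]=?,scc[3]=?,scc[4]=?,scc[5]=?,scc[6]=0,scc[7]=?)
step 2: low=(low[0]=0,low[1]=?,low[2]=?,low[3]=?,low[4]=?,low[5]=?,low[6]=1,low[7]=?); scc=(scc[0]=1,scc[1]=?,scc[2]=?,scc[3]=?,scc[4]=?,scc[5]=?,scc[6]=0,scc[7]=?)
step 3: low=(low[0]=0,low[1]=2,low[2]=?,low[3]=2,low[4]=?,low[5]=?,low[6]=1,low[7]=?); scc=(scc[0]=1,scc[1]=?,scc[2]=?,scc[3]=?,scc[4]=?,scc[5]=?,scc[6]=0,scc[7]=?)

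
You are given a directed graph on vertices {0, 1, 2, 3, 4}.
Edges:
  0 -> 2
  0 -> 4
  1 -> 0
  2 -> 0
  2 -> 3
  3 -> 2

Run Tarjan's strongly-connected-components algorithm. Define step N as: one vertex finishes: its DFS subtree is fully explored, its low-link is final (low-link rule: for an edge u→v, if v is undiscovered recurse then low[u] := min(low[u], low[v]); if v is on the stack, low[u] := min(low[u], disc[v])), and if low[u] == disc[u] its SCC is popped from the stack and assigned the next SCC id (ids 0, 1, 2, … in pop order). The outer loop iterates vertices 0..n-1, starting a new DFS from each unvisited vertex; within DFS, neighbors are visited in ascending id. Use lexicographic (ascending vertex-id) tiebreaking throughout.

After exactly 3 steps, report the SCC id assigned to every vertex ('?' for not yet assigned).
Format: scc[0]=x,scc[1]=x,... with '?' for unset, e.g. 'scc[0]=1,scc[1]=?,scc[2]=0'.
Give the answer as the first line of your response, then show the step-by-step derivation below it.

scc[0]=?,scc[1]=?,scc[2]=?,scc[3]=?,scc[4]=0

step 1: low=(low[0]=0,low[1]=?,low[2]=0,low[3]=1,low[4]=?); scc=(scc[0]=?,scc[1]=?,scc[2]=?,scc[3]=?,scc[4]=?)
step 2: low=(low[0]=0,low[1]=?,low[2]=0,low[3]=1,low[4]=?); scc=(scc[0]=?,scc[1]=?,scc[2]=?,scc[3]=?,scc[4]=?)
step 3: low=(low[0]=0,low[1]=?,low[2]=0,low[3]=1,low[4]=3); scc=(scc[0]=?,scc[1]=?,scc[2]=?,scc[3]=?,scc[4]=0)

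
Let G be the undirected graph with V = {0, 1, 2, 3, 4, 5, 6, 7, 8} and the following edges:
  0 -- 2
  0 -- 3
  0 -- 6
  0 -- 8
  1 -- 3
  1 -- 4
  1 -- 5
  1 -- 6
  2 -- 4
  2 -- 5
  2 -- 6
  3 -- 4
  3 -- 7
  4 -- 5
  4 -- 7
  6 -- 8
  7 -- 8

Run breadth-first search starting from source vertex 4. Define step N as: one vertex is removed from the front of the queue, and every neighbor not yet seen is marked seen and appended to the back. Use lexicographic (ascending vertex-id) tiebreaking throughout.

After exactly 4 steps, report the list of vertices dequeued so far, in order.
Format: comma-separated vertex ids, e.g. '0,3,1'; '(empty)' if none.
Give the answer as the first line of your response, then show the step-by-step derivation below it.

4,1,2,3

step 1: dequeue 4; queue=[1,2,3,5,7]; order=4
step 2: dequeue 1; queue=[2,3,5,7,6]; order=4,1
step 3: dequeue 2; queue=[3,5,7,6,0]; order=4,1,2
step 4: dequeue 3; queue=[5,7,6,0]; order=4,1,2,3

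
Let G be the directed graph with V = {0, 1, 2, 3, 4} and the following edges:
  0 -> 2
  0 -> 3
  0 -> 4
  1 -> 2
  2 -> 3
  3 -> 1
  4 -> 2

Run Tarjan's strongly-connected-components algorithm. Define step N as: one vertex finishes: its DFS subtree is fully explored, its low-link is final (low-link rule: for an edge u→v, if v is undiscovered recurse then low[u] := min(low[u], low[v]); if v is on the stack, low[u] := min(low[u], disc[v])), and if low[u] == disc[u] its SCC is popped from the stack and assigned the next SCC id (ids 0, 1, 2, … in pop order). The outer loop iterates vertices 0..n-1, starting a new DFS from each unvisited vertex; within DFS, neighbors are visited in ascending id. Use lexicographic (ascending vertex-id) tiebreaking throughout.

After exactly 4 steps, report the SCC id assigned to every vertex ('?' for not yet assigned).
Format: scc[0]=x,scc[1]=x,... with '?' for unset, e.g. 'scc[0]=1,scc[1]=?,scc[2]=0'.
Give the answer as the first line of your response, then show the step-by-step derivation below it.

scc[0]=?,scc[1]=0,scc[2]=0,scc[3]=0,scc[4]=1

step 1: low=(low[0]=0,low[1]=1,low[2]=1,low[3]=2,low[4]=?); scc=(scc[0]=?,scc[1]=?,scc[2]=?,scc[3]=?,scc[4]=?)
step 2: low=(low[0]=0,low[1]=1,low[2]=1,low[3]=1,low[4]=?); scc=(scc[0]=?,scc[1]=?,scc[2]=?,scc[3]=?,scc[4]=?)
step 3: low=(low[0]=0,low[1]=1,low[2]=1,low[3]=1,low[4]=?); scc=(scc[0]=?,scc[1]=0,scc[2]=0,scc[3]=0,scc[4]=?)
step 4: low=(low[0]=0,low[1]=1,low[2]=1,low[3]=1,low[4]=4); scc=(scc[0]=?,scc[1]=0,scc[2]=0,scc[3]=0,scc[4]=1)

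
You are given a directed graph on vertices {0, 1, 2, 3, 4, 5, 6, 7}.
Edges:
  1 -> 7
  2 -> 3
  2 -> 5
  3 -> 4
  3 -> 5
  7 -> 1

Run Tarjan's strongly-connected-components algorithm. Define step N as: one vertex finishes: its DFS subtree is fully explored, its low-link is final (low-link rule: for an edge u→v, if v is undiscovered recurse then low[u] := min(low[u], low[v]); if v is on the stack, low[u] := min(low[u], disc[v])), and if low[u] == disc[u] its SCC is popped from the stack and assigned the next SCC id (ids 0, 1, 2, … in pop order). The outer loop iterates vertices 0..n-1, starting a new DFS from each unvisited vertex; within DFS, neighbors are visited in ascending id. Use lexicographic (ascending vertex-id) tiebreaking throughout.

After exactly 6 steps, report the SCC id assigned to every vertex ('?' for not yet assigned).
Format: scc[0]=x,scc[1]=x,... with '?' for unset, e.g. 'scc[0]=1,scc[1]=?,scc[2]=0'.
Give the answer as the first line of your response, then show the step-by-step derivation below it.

scc[0]=0,scc[1]=1,scc[2]=?,scc[3]=4,scc[4]=2,scc[5]=3,scc[6]=?,scc[7]=1

step 1: low=(low[0]=0,low[1]=?,low[2]=?,low[3]=?,low[4]=?,low[5]=?,low[6]=?,low[7]=?); scc=(scc[0]=0,scc[1]=?,scc[2]=?,scc[3]=?,scc[4]=?,scc[5]=?,scc[6]=?,scc[7]=?)
step 2: low=(low[0]=0,low[1]=1,low[2]=?,low[3]=?,low[4]=?,low[5]=?,low[6]=?,low[7]=1); scc=(scc[0]=0,scc[1]=?,scc[2]=?,scc[3]=?,scc[4]=?,scc[5]=?,scc[6]=?,scc[7]=?)
step 3: low=(low[0]=0,low[1]=1,low[2]=?,low[3]=?,low[4]=?,low[5]=?,low[6]=?,low[7]=1); scc=(scc[0]=0,scc[1]=1,scc[2]=?,scc[3]=?,scc[4]=?,scc[5]=?,scc[6]=?,scc[7]=1)
step 4: low=(low[0]=0,low[1]=1,low[2]=3,low[3]=4,low[4]=5,low[5]=?,low[6]=?,low[7]=1); scc=(scc[0]=0,scc[1]=1,scc[2]=?,scc[3]=?,scc[4]=2,scc[5]=?,scc[6]=?,scc[7]=1)
step 5: low=(low[0]=0,low[1]=1,low[2]=3,low[3]=4,low[4]=5,low[5]=6,low[6]=?,low[7]=1); scc=(scc[0]=0,scc[1]=1,scc[2]=?,scc[3]=?,scc[4]=2,scc[5]=3,scc[6]=?,scc[7]=1)
step 6: low=(low[0]=0,low[1]=1,low[2]=3,low[3]=4,low[4]=5,low[5]=6,low[6]=?,low[7]=1); scc=(scc[0]=0,scc[1]=1,scc[2]=?,scc[3]=4,scc[4]=2,scc[5]=3,scc[6]=?,scc[7]=1)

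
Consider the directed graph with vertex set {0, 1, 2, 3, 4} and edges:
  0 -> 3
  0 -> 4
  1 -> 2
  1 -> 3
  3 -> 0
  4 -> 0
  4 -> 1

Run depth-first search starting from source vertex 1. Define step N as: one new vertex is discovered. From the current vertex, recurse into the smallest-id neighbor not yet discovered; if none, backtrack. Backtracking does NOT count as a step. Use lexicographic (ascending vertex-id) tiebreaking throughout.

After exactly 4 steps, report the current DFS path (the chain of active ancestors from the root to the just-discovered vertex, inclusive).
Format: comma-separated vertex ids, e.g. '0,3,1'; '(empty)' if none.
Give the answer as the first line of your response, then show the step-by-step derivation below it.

1,3,0

step 1: discover 1; path=1; order=1
step 2: discover 2; path=1>2; order=1,2
step 3: discover 3; path=1>3; order=1,2,3
step 4: discover 0; path=1>3>0; order=1,2,3,0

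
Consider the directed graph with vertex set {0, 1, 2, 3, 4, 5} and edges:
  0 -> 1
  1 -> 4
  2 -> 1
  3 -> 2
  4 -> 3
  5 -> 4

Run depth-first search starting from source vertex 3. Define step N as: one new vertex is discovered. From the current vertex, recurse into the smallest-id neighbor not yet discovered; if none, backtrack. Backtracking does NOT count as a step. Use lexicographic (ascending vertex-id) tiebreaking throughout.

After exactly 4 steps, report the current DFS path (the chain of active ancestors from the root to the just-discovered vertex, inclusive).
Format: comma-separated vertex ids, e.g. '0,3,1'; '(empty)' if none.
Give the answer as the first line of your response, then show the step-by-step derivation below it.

3,2,1,4

step 1: discover 3; path=3; order=3
step 2: discover 2; path=3>2; order=3,2
step 3: discover 1; path=3>2>1; order=3,2,1
step 4: discover 4; path=3>2>1>4; order=3,2,1,4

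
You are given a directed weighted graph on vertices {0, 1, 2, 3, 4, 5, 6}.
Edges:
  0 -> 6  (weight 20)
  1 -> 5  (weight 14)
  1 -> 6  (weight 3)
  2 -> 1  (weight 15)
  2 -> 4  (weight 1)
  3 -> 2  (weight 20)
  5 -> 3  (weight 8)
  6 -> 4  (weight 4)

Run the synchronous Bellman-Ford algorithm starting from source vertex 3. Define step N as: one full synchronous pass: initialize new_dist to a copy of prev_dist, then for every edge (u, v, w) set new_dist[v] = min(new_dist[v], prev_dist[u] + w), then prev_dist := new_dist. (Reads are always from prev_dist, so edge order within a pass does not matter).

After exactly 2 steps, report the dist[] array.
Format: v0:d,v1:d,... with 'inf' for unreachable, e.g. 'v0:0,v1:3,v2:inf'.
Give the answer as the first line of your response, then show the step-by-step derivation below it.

v0:inf,v1:35,v2:20,v3:0,v4:21,v5:inf,v6:inf

step 1: dist = v0:inf,v1:inf,v2:20,v3:0,v4:inf,v5:inf,v6:inf
step 2: dist = v0:inf,v1:35,v2:20,v3:0,v4:21,v5:inf,v6:inf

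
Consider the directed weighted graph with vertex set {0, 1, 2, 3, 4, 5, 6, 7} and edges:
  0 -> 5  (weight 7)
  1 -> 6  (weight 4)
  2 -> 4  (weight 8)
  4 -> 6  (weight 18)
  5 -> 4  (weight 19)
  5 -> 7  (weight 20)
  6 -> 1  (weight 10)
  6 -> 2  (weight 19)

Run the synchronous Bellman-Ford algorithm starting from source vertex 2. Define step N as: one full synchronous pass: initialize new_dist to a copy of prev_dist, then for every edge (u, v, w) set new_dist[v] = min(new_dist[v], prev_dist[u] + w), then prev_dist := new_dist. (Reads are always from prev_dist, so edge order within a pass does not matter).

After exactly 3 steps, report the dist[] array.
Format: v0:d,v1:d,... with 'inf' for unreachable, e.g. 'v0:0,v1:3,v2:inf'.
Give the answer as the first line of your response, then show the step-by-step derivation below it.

v0:inf,v1:36,v2:0,v3:inf,v4:8,v5:inf,v6:26,v7:inf

step 1: dist = v0:inf,v1:inf,v2:0,v3:inf,v4:8,v5:inf,v6:inf,v7:inf
step 2: dist = v0:inf,v1:inf,v2:0,v3:inf,v4:8,v5:inf,v6:26,v7:inf
step 3: dist = v0:inf,v1:36,v2:0,v3:inf,v4:8,v5:inf,v6:26,v7:inf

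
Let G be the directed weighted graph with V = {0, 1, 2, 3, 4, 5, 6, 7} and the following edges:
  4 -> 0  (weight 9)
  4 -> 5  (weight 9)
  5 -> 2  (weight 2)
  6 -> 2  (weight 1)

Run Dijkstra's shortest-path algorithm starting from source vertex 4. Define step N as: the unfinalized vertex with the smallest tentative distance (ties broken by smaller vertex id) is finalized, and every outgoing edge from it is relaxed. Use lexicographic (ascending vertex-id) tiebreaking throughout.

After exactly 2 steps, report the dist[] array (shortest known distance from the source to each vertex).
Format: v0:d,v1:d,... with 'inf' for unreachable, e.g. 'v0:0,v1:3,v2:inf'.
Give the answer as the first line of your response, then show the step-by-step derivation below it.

v0:9,v1:inf,v2:inf,v3:inf,v4:0,v5:9,v6:inf,v7:inf

step 1: dist = v0:9,v1:inf,v2:inf,v3:inf,v4:0,v5:9,v6:inf,v7:inf
step 2: dist = v0:9,v1:inf,v2:inf,v3:inf,v4:0,v5:9,v6:inf,v7:inf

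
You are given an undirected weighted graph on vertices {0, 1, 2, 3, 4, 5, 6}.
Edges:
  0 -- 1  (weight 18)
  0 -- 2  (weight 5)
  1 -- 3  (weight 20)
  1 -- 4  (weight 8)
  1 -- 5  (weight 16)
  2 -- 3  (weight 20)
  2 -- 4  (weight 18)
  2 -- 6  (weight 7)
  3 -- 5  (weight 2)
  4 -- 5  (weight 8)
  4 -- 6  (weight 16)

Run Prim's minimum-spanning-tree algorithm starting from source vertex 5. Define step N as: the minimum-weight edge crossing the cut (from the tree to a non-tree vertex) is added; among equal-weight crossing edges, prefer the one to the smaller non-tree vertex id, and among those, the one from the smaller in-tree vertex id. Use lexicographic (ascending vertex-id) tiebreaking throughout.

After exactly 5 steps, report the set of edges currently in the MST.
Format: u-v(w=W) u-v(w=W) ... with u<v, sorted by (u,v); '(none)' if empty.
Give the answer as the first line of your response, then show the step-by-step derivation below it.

1-4(w=8) 2-6(w=7) 3-5(w=2) 4-5(w=8) 4-6(w=16)

step 1: add edge 3-5 (w=2); MST = {3-5(w=2)}
step 2: add edge 4-5 (w=8); MST = {3-5(w=2) 4-5(w=8)}
step 3: add edge 1-4 (w=8); MST = {1-4(w=8) 3-5(w=2) 4-5(w=8)}
step 4: add edge 4-6 (w=16); MST = {1-4(w=8) 3-5(w=2) 4-5(w=8) 4-6(w=16)}
step 5: add edge 2-6 (w=7); MST = {1-4(w=8) 2-6(w=7) 3-5(w=2) 4-5(w=8) 4-6(w=16)}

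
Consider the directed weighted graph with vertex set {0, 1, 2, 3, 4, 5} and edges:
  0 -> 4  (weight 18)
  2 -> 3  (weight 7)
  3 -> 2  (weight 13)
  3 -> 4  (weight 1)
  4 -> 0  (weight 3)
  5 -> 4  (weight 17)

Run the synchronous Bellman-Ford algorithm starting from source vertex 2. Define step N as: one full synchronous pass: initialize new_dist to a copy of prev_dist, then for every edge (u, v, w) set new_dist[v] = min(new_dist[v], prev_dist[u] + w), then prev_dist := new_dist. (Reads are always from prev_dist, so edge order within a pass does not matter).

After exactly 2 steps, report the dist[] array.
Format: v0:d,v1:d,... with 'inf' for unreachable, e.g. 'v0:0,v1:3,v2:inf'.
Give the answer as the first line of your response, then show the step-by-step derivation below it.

v0:inf,v1:inf,v2:0,v3:7,v4:8,v5:inf

step 1: dist = v0:inf,v1:inf,v2:0,v3:7,v4:inf,v5:inf
step 2: dist = v0:inf,v1:inf,v2:0,v3:7,v4:8,v5:inf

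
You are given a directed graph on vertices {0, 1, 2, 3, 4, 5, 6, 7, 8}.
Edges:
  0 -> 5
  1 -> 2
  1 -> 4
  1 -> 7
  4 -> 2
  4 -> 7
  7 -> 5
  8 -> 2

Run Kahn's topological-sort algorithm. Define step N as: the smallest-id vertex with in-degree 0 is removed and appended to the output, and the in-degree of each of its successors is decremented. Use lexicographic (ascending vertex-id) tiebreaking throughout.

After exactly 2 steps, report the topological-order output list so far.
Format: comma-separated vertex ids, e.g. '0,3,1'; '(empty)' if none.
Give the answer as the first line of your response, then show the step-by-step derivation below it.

0,1

step 1: output 0; order=[0]; indeg=(0,0,3,0,1,1,0,2,0)
step 2: output 1; order=[0,1]; indeg=(0,0,2,0,0,1,0,1,0)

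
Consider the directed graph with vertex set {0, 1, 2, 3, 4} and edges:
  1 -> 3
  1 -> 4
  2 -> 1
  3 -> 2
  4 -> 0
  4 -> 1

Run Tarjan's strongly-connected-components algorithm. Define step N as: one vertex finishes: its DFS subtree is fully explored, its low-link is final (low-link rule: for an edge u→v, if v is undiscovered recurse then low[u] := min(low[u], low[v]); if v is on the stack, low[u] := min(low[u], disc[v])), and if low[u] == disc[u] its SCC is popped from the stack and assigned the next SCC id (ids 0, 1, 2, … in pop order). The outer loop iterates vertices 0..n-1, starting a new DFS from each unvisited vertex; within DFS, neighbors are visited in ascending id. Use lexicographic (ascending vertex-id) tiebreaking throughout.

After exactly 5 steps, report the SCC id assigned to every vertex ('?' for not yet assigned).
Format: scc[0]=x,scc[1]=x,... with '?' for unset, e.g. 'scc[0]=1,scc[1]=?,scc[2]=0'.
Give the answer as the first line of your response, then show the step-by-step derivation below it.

scc[0]=0,scc[1]=1,scc[2]=1,scc[3]=1,scc[4]=1

step 1: low=(low[0]=0,low[1]=?,low[2]=?,low[3]=?,low[4]=?); scc=(scc[0]=0,scc[1]=?,scc[2]=?,scc[3]=?,scc[4]=?)
step 2: low=(low[0]=0,low[1]=1,low[2]=1,low[3]=2,low[4]=?); scc=(scc[0]=0,scc[1]=?,scc[2]=?,scc[3]=?,scc[4]=?)
step 3: low=(low[0]=0,low[1]=1,low[2]=1,low[3]=1,low[4]=?); scc=(scc[0]=0,scc[1]=?,scc[2]=?,scc[3]=?,scc[4]=?)
step 4: low=(low[0]=0,low[1]=1,low[2]=1,low[3]=1,low[4]=1); scc=(scc[0]=0,scc[1]=?,scc[2]=?,scc[3]=?,scc[4]=?)
step 5: low=(low[0]=0,low[1]=1,low[2]=1,low[3]=1,low[4]=1); scc=(scc[0]=0,scc[1]=1,scc[2]=1,scc[3]=1,scc[4]=1)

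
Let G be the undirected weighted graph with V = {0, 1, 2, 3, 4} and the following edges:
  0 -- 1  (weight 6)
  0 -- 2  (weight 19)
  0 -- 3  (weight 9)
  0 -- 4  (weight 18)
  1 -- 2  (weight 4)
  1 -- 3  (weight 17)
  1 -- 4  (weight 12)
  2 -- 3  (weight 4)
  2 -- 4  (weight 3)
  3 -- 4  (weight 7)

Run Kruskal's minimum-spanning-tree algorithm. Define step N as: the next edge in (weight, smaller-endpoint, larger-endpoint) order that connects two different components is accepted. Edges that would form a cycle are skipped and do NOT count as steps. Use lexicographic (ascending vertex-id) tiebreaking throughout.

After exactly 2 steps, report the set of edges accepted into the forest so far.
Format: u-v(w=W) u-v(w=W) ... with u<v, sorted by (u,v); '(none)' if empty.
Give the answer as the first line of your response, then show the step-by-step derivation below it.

1-2(w=4) 2-4(w=3)

step 1: add edge 2-4 (w=3); MST = {2-4(w=3)}
step 2: add edge 1-2 (w=4); MST = {1-2(w=4) 2-4(w=3)}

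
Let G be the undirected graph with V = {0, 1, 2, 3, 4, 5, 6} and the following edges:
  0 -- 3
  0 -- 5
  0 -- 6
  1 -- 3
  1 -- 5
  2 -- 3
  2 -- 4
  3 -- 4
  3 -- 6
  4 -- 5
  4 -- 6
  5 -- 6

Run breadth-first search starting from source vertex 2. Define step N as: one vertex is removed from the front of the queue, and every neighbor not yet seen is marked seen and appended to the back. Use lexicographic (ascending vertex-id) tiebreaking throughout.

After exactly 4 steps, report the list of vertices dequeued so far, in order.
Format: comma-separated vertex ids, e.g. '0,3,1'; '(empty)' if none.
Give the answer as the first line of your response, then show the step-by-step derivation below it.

2,3,4,0

step 1: dequeue 2; queue=[3,4]; order=2
step 2: dequeue 3; queue=[4,0,1,6]; order=2,3
step 3: dequeue 4; queue=[0,1,6,5]; order=2,3,4
step 4: dequeue 0; queue=[1,6,5]; order=2,3,4,0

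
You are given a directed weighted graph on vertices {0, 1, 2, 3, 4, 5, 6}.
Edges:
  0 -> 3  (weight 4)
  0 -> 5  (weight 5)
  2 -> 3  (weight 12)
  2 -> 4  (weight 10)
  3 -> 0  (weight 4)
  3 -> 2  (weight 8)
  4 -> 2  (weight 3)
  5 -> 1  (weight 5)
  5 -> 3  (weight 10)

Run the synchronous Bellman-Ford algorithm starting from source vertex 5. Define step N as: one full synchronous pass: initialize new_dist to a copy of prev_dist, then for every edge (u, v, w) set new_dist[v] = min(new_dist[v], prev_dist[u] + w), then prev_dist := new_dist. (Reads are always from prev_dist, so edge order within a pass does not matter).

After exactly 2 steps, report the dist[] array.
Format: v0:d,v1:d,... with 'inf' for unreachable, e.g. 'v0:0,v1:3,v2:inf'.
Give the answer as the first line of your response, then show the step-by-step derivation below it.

v0:14,v1:5,v2:18,v3:10,v4:inf,v5:0,v6:inf

step 1: dist = v0:inf,v1:5,v2:inf,v3:10,v4:inf,v5:0,v6:inf
step 2: dist = v0:14,v1:5,v2:18,v3:10,v4:inf,v5:0,v6:inf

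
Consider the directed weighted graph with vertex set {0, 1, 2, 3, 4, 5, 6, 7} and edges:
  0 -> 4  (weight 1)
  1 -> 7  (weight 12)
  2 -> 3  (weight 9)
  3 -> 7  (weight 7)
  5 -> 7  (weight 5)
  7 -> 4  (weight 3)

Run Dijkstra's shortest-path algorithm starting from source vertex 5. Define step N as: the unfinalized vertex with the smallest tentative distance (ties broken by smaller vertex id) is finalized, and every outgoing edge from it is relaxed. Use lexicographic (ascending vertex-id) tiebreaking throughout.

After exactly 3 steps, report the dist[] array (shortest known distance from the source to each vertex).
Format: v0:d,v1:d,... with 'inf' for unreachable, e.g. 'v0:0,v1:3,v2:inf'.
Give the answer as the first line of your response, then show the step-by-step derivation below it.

v0:inf,v1:inf,v2:inf,v3:inf,v4:8,v5:0,v6:inf,v7:5

step 1: dist = v0:inf,v1:inf,v2:inf,v3:inf,v4:inf,v5:0,v6:inf,v7:5
step 2: dist = v0:inf,v1:inf,v2:inf,v3:inf,v4:8,v5:0,v6:inf,v7:5
step 3: dist = v0:inf,v1:inf,v2:inf,v3:inf,v4:8,v5:0,v6:inf,v7:5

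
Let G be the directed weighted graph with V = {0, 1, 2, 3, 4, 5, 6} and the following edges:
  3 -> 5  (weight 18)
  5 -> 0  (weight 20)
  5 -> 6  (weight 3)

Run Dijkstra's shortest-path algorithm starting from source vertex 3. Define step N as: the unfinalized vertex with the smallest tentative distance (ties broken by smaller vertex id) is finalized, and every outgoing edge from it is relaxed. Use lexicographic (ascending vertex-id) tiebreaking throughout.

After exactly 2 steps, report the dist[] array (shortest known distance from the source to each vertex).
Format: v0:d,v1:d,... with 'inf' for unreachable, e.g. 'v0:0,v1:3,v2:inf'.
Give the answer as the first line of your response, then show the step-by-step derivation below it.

v0:38,v1:inf,v2:inf,v3:0,v4:inf,v5:18,v6:21

step 1: dist = v0:inf,v1:inf,v2:inf,v3:0,v4:inf,v5:18,v6:inf
step 2: dist = v0:38,v1:inf,v2:inf,v3:0,v4:inf,v5:18,v6:21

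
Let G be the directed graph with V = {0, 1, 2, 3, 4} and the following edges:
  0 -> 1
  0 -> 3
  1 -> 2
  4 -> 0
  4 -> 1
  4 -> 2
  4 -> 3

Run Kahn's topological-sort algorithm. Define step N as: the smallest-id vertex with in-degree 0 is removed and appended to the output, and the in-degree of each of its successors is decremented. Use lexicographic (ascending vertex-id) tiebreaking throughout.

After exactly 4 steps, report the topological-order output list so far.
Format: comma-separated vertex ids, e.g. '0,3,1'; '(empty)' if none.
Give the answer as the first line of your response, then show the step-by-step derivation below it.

4,0,1,2

step 1: output 4; order=[4]; indeg=(0,1,1,1,0)
step 2: output 0; order=[4,0]; indeg=(0,0,1,0,0)
step 3: output 1; order=[4,0,1]; indeg=(0,0,0,0,0)
step 4: output 2; order=[4,0,1,2]; indeg=(0,0,0,0,0)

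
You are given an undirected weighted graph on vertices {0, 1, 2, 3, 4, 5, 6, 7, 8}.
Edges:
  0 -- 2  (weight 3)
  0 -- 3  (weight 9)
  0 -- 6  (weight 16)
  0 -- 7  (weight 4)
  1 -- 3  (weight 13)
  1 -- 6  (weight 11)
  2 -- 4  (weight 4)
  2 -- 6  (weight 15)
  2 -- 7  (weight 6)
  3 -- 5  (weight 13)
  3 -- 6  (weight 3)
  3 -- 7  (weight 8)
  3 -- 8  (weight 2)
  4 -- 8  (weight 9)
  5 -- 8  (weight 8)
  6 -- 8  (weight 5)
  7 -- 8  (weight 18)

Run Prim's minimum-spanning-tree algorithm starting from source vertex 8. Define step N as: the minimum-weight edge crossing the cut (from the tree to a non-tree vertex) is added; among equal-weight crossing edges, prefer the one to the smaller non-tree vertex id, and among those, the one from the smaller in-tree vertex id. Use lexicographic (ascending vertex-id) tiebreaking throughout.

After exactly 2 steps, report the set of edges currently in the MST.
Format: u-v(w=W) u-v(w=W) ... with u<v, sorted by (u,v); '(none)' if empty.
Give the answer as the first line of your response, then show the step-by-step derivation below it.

3-6(w=3) 3-8(w=2)

step 1: add edge 3-8 (w=2); MST = {3-8(w=2)}
step 2: add edge 3-6 (w=3); MST = {3-6(w=3) 3-8(w=2)}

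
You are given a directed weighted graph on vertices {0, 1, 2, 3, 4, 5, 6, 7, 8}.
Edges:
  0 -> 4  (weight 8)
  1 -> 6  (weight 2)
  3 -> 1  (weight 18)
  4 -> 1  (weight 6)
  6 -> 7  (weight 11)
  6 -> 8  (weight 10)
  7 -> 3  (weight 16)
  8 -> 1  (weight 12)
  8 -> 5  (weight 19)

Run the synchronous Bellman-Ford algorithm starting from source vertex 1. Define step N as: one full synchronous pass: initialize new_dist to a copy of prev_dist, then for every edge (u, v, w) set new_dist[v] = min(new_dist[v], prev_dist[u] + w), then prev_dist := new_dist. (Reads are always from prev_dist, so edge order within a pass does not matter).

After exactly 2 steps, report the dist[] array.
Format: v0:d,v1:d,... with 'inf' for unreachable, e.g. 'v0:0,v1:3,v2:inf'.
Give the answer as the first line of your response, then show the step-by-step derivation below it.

v0:inf,v1:0,v2:inf,v3:inf,v4:inf,v5:inf,v6:2,v7:13,v8:12

step 1: dist = v0:inf,v1:0,v2:inf,v3:inf,v4:inf,v5:inf,v6:2,v7:inf,v8:inf
step 2: dist = v0:inf,v1:0,v2:inf,v3:inf,v4:inf,v5:inf,v6:2,v7:13,v8:12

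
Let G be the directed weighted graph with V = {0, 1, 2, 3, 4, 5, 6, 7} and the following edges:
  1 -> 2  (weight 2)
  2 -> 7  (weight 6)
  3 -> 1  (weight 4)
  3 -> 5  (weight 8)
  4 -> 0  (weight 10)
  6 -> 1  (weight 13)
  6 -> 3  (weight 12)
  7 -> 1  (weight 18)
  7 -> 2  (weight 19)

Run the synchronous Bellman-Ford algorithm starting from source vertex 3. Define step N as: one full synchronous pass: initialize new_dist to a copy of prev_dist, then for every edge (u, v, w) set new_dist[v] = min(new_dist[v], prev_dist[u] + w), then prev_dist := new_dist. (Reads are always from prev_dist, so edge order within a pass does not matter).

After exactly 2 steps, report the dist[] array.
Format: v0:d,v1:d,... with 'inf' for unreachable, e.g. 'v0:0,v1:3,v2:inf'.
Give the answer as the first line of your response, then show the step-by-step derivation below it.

v0:inf,v1:4,v2:6,v3:0,v4:inf,v5:8,v6:inf,v7:inf

step 1: dist = v0:inf,v1:4,v2:inf,v3:0,v4:inf,v5:8,v6:inf,v7:inf
step 2: dist = v0:inf,v1:4,v2:6,v3:0,v4:inf,v5:8,v6:inf,v7:inf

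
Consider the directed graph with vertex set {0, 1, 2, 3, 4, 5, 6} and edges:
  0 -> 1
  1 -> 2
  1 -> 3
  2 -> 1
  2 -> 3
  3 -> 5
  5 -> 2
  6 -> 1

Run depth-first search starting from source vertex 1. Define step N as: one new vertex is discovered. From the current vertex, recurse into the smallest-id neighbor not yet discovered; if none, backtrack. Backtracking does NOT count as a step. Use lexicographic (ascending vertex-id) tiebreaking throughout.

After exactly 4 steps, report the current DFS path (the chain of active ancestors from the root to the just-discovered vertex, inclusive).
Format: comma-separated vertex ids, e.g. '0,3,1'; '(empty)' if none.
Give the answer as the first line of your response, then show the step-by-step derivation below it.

1,2,3,5

step 1: discover 1; path=1; order=1
step 2: discover 2; path=1>2; order=1,2
step 3: discover 3; path=1>2>3; order=1,2,3
step 4: discover 5; path=1>2>3>5; order=1,2,3,5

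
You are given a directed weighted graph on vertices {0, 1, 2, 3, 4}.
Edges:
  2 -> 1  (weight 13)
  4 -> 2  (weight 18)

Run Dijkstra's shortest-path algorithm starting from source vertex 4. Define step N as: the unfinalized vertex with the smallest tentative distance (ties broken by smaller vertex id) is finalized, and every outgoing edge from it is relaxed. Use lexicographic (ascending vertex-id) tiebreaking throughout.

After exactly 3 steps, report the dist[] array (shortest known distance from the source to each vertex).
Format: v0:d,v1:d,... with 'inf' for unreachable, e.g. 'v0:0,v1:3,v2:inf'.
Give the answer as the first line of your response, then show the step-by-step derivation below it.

v0:inf,v1:31,v2:18,v3:inf,v4:0

step 1: dist = v0:inf,v1:inf,v2:18,v3:inf,v4:0
step 2: dist = v0:inf,v1:31,v2:18,v3:inf,v4:0
step 3: dist = v0:inf,v1:31,v2:18,v3:inf,v4:0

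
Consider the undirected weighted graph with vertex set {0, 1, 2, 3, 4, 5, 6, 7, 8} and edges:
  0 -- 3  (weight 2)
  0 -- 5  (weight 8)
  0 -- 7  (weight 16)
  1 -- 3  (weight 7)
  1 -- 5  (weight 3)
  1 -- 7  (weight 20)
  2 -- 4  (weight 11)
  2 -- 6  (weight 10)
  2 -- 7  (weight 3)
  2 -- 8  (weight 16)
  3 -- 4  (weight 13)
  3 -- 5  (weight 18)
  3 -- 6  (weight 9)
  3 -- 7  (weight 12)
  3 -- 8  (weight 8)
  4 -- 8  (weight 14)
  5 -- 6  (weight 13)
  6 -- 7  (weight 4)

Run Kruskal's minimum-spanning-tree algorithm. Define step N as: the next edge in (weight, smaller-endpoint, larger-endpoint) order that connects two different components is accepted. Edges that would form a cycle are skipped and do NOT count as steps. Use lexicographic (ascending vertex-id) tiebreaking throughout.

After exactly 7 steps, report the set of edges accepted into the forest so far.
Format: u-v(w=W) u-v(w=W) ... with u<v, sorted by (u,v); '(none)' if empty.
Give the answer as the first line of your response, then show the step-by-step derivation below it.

0-3(w=2) 1-3(w=7) 1-5(w=3) 2-7(w=3) 3-6(w=9) 3-8(w=8) 6-7(w=4)

step 1: add edge 0-3 (w=2); MST = {0-3(w=2)}
step 2: add edge 1-5 (w=3); MST = {0-3(w=2) 1-5(w=3)}
step 3: add edge 2-7 (w=3); MST = {0-3(w=2) 1-5(w=3) 2-7(w=3)}
step 4: add edge 6-7 (w=4); MST = {0-3(w=2) 1-5(w=3) 2-7(w=3) 6-7(w=4)}
step 5: add edge 1-3 (w=7); MST = {0-3(w=2) 1-3(w=7) 1-5(w=3) 2-7(w=3) 6-7(w=4)}
step 6: add edge 3-8 (w=8); MST = {0-3(w=2) 1-3(w=7) 1-5(w=3) 2-7(w=3) 3-8(w=8) 6-7(w=4)}
step 7: add edge 3-6 (w=9); MST = {0-3(w=2) 1-3(w=7) 1-5(w=3) 2-7(w=3) 3-6(w=9) 3-8(w=8) 6-7(w=4)}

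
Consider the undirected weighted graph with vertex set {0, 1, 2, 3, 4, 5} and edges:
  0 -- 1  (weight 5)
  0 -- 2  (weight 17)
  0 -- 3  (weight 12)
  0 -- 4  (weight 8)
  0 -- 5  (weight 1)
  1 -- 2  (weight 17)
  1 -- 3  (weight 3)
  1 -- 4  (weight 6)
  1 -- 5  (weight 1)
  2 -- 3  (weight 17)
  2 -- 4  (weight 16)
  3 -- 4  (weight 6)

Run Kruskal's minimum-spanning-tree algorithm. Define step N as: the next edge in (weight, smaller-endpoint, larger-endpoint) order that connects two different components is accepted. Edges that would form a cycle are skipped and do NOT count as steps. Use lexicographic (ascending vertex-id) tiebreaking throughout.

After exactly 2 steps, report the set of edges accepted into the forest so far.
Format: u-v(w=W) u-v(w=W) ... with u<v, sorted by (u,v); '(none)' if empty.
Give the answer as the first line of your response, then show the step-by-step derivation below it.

0-5(w=1) 1-5(w=1)

step 1: add edge 0-5 (w=1); MST = {0-5(w=1)}
step 2: add edge 1-5 (w=1); MST = {0-5(w=1) 1-5(w=1)}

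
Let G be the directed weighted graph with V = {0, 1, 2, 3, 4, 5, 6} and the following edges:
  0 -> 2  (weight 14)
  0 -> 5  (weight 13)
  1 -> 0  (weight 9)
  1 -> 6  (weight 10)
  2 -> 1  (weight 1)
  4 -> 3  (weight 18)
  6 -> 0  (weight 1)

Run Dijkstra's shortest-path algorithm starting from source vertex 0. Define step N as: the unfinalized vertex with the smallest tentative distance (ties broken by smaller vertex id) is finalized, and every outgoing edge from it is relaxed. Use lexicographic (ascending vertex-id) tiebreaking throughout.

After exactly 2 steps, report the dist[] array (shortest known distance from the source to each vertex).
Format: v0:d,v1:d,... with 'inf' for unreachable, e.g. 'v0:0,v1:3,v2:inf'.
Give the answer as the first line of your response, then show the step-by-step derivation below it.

v0:0,v1:inf,v2:14,v3:inf,v4:inf,v5:13,v6:inf

step 1: dist = v0:0,v1:inf,v2:14,v3:inf,v4:inf,v5:13,v6:inf
step 2: dist = v0:0,v1:inf,v2:14,v3:inf,v4:inf,v5:13,v6:inf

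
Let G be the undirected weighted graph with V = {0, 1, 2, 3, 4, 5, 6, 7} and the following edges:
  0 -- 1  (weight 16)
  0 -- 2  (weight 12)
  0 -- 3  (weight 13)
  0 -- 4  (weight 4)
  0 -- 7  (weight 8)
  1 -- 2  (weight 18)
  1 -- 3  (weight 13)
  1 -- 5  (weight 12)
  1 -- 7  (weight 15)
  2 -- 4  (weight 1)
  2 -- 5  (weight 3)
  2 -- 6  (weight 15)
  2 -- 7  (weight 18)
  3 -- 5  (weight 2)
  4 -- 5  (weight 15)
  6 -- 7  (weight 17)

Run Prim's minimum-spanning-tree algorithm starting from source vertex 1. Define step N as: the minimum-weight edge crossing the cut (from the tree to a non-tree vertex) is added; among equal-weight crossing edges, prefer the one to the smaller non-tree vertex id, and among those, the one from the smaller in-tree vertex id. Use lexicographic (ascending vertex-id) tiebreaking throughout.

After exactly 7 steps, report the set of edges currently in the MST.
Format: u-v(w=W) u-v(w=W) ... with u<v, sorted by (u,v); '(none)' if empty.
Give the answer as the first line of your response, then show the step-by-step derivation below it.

0-4(w=4) 0-7(w=8) 1-5(w=12) 2-4(w=1) 2-5(w=3) 2-6(w=15) 3-5(w=2)

step 1: add edge 1-5 (w=12); MST = {1-5(w=12)}
step 2: add edge 3-5 (w=2); MST = {1-5(w=12) 3-5(w=2)}
step 3: add edge 2-5 (w=3); MST = {1-5(w=12) 2-5(w=3) 3-5(w=2)}
step 4: add edge 2-4 (w=1); MST = {1-5(w=12) 2-4(w=1) 2-5(w=3) 3-5(w=2)}
step 5: add edge 0-4 (w=4); MST = {0-4(w=4) 1-5(w=12) 2-4(w=1) 2-5(w=3) 3-5(w=2)}
step 6: add edge 0-7 (w=8); MST = {0-4(w=4) 0-7(w=8) 1-5(w=12) 2-4(w=1) 2-5(w=3) 3-5(w=2)}
step 7: add edge 2-6 (w=15); MST = {0-4(w=4) 0-7(w=8) 1-5(w=12) 2-4(w=1) 2-5(w=3) 2-6(w=15) 3-5(w=2)}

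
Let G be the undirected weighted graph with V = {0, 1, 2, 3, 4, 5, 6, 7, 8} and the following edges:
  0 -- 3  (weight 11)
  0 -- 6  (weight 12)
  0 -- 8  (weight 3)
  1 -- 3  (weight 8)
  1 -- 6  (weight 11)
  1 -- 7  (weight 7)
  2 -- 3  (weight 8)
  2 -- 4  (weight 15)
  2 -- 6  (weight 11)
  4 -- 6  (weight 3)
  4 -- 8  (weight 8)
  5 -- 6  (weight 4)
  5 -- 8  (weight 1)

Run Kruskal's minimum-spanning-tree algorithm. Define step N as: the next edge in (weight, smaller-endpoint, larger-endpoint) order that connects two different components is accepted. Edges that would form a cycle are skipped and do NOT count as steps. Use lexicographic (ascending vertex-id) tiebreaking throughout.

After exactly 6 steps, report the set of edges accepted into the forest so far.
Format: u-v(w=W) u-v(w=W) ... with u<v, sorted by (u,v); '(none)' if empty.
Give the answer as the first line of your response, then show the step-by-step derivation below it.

0-8(w=3) 1-3(w=8) 1-7(w=7) 4-6(w=3) 5-6(w=4) 5-8(w=1)

step 1: add edge 5-8 (w=1); MST = {5-8(w=1)}
step 2: add edge 0-8 (w=3); MST = {0-8(w=3) 5-8(w=1)}
step 3: add edge 4-6 (w=3); MST = {0-8(w=3) 4-6(w=3) 5-8(w=1)}
step 4: add edge 5-6 (w=4); MST = {0-8(w=3) 4-6(w=3) 5-6(w=4) 5-8(w=1)}
step 5: add edge 1-7 (w=7); MST = {0-8(w=3) 1-7(w=7) 4-6(w=3) 5-6(w=4) 5-8(w=1)}
step 6: add edge 1-3 (w=8); MST = {0-8(w=3) 1-3(w=8) 1-7(w=7) 4-6(w=3) 5-6(w=4) 5-8(w=1)}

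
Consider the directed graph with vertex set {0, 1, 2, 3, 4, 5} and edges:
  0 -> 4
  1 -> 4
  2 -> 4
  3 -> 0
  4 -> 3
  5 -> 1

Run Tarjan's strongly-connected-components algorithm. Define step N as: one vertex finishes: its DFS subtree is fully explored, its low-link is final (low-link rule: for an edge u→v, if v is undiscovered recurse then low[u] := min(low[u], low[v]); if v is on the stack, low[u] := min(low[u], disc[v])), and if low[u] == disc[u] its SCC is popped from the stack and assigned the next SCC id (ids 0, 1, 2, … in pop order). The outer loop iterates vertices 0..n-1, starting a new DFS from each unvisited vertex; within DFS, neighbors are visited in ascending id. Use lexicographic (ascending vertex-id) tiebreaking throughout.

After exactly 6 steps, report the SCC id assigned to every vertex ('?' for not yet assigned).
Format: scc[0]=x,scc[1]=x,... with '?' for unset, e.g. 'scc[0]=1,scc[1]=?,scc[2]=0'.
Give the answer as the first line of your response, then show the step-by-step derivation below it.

scc[0]=0,scc[1]=1,scc[2]=2,scc[3]=0,scc[4]=0,scc[5]=3

step 1: low=(low[0]=0,low[1]=?,low[2]=?,low[3]=0,low[4]=1,low[5]=?); scc=(scc[0]=?,scc[1]=?,scc[2]=?,scc[3]=?,scc[4]=?,scc[5]=?)
step 2: low=(low[0]=0,low[1]=?,low[2]=?,low[3]=0,low[4]=0,low[5]=?); scc=(scc[0]=?,scc[1]=?,scc[2]=?,scc[3]=?,scc[4]=?,scc[5]=?)
step 3: low=(low[0]=0,low[1]=?,low[2]=?,low[3]=0,low[4]=0,low[5]=?); scc=(scc[0]=0,scc[1]=?,scc[2]=?,scc[3]=0,scc[4]=0,scc[5]=?)
step 4: low=(low[0]=0,low[1]=3,low[2]=?,low[3]=0,low[4]=0,low[5]=?); scc=(scc[0]=0,scc[1]=1,scc[2]=?,scc[3]=0,scc[4]=0,scc[5]=?)
step 5: low=(low[0]=0,low[1]=3,low[2]=4,low[3]=0,low[4]=0,low[5]=?); scc=(scc[0]=0,scc[1]=1,scc[2]=2,scc[3]=0,scc[4]=0,scc[5]=?)
step 6: low=(low[0]=0,low[1]=3,low[2]=4,low[3]=0,low[4]=0,low[5]=5); scc=(scc[0]=0,scc[1]=1,scc[2]=2,scc[3]=0,scc[4]=0,scc[5]=3)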